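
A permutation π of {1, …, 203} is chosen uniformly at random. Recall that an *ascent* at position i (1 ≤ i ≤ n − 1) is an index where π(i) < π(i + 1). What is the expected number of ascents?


Write X = Σ X_I over i = 1, …, 202, with X_I the indicator of one ascent.
There are 202 indicators.
For each fixed i, the pair (π(i), π(i+1)) is a uniformly random ordered pair of distinct values from {1, …, 203}; by symmetry P[π(i) < π(i+1)] = 1/2.
By linearity: E[X] = 202 · (1/2) = (203 − 1) · (1/2) = 101 ≈ 101.00000.

E[X] = 101 = 101.00000.


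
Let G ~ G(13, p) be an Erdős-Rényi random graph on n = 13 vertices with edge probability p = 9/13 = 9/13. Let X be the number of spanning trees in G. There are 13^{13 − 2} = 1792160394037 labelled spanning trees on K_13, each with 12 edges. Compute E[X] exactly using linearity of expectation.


K_13 has 13^{13 − 2} = 1792160394037 labelled spanning trees.
For each such spanning tree H, let X_H = 1 if all 12 edges of H are present in G. Then P[X_H = 1] = p^{12} = (9/13)^{12} = 282429536481/23298085122481.
By linearity: E[X] = Σ_H E[X_H] = 1792160394037 · p^{12} = 1792160394037 · 282429536481/23298085122481 = 282429536481/13.
Numerically: E[X] ≈ 2.17253e+10.

E[X] = 1792160394037 · (9/13)^{12} = 282429536481/13 ≈ 2.17253e+10.


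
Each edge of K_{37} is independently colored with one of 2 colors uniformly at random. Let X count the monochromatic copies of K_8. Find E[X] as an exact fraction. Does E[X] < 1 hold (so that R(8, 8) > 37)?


E[X] = C(37, 8) · 2^{1 − 28} = 38608020 · 2^{−27} = 38608020/134217728.
As a reduced fraction: E[X] = 9652005/33554432 ≈ 0.288.
Is E[X] < 1? YES.
Since E[X] < 1, there exists a 2-coloring of K_{37} with no monochromatic K_8; hence R(8, 8) > 37.

E[X] = 9652005/33554432 ≈ 0.288; E[X] < 1, so R(8, 8) > 37.


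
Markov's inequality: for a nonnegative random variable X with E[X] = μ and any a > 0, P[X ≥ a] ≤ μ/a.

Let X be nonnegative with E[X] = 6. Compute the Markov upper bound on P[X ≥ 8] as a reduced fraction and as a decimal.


μ = E[X] = 6, a = 8.
Markov: P[X ≥ 8] ≤ μ/a = (6)/8 = 3/4.
Numerically: ≈ 0.7500.
(Since a = 8 > μ = 6.0000, the bound 3/4 is < 1 and informative.)

P[X ≥ 8] ≤ 3/4 ≈ 0.7500.


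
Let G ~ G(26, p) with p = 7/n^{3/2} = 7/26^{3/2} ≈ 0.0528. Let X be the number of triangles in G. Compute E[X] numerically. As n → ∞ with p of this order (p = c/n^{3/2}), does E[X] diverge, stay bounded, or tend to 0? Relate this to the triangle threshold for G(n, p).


Number of potential triangles: C(26, 3) = 2600.
Each occurs with probability p³ ≈ (0.0528)³ ≈ 1.47202e-04.
By linearity: E[X] = C(26, 3)·p³ ≈ 2600 · 1.47202e-04 ≈ 0.383.
Since α = 3/2 > 1, p = c/n^{3/2} = o(1/n) is below the triangle threshold p ~ 1/n. Asymptotically E[X] ~ (c³/6)·n^{3(1−α)} = (7³/6)·n^{-1.5} → 0, so by Markov's inequality G has no triangles w.h.p.

E[X] ≈ 0.383; in regime p = Θ(1/n^{3/2}) E[X] tends to 0 (below the triangle threshold p ~ 1/n).


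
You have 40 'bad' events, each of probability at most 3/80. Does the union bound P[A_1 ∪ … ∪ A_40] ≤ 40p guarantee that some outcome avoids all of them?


Union bound: P[∪_{i=1}^{40} A_i] ≤ Σ_i P[A_i] ≤ 40·p = 40·(3/80) = 3/2.
Numerically: 3/2 ≈ 1.500.
Is 3/2 < 1? NO.
Since the bound 3/2 is ≥ 1, the union bound is uninformative here; it does NOT by itself certify existence.

40·p = 3/2 ≈ 1.500; existence NOT certified by the union bound.


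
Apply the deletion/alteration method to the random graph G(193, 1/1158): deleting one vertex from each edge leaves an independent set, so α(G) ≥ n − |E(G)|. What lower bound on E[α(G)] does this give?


E[|E(G)|] = C(193, 2)·p = 18528 · (1/1158) = 16.
E[α(G)] ≥ n − E[|E(G)|] = 193 − 16 = 177.
Numerically: ≈ 177.000000.
(This is only a lower bound; the true E[α(G)] may be larger.)

E[α(G)] ≥ 177 ≈ 177.000000.


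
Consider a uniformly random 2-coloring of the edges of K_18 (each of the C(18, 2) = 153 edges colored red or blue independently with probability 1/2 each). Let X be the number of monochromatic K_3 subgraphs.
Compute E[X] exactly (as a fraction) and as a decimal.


Let X = Σ_S X_S over the C(18, 3) = 816 subsets S of size 3, where X_S = 1 if the K_3 on S is monochromatic.
For a fixed S, the K_3 on S has C(3, 2) = 3 edges. P[all 3 edges red] = (1/2)^3, and likewise for blue, so P[monochromatic] = 2·(1/2)^3 = 2^{1 − 3} = 1/4.
By linearity: E[X] = C(18, 3) · 2^{1 − 3} = 816 · 1/4 = 204.
Numerically: E[X] ≈ 204.0000.

E[X] = C(18,3)·2^(1−C(3,2)) = 204 ≈ 204.0000.


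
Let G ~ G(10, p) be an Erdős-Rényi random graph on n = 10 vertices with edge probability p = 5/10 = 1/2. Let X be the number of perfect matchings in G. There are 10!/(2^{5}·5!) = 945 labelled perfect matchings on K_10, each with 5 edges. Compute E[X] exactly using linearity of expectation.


K_10 has 10!/(2^{5}·5!) = 945 labelled perfect matchings.
For each such perfect matching H, let X_H = 1 if all 5 edges of H are present in G. Then P[X_H = 1] = p^{5} = (1/2)^{5} = 1/32.
Summing the indicators: E[X] = Σ_H E[X_H] = 945 · p^{5} = 945 · 1/32 = 945/32.
Numerically: E[X] ≈ 29.5.

E[X] = 945 · (1/2)^{5} = 945/32 ≈ 29.5.


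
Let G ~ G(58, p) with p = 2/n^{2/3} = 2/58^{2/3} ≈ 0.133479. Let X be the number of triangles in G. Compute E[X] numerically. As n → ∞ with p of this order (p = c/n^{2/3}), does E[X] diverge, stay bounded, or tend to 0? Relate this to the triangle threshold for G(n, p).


Number of potential triangles: C(58, 3) = 30856.
Each occurs with probability p³ ≈ (0.133479)³ ≈ 2.37812128e-03.
By linearity: E[X] = C(58, 3)·p³ ≈ 30856 · 2.37812128e-03 ≈ 73.379310.
Since α = 2/3 < 1, p = c/n^{2/3} ≫ 1/n is above the triangle threshold p ~ 1/n. Asymptotically E[X] ~ (c³/6)·n^{3(1−α)} = (2³/6)·n^{1} → ∞; triangles are abundant w.h.p.

E[X] ≈ 73.379310; in regime p = Θ(1/n^{2/3}) E[X] diverges (above the triangle threshold p ~ 1/n).


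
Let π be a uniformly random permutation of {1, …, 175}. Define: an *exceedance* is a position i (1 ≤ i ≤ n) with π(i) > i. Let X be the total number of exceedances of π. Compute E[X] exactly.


Write X = Σ_{i=1}^{175} X_i, where X_i = 1_{π(i) > i}.
For each fixed i, π(i) is uniform over {1, …, 175} (marginal of a uniform permutation), so P[π(i) > i] = (n − i)/n. Summing: Σ_{i=1}^{175} (n − i)/n = (0 + 1 + … + 174)/175 = 175(175 − 1)/(2·175) = (175 − 1)/2.
Hence E[X] = Σ_{i=1}^{175} (175 − i)/175 = 87 ≈ 87.000.

E[X] = 87 = 87.000.


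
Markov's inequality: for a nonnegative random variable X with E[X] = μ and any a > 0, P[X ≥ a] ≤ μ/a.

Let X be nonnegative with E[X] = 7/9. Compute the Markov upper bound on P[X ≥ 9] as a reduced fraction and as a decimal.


μ = E[X] = 7/9, a = 9.
Markov: P[X ≥ 9] ≤ μ/a = (7/9)/9 = 7/81.
Numerically: ≈ 0.08642.
(Since a = 9 > μ = 0.77778, the bound 7/81 is < 1 and informative.)

P[X ≥ 9] ≤ 7/81 ≈ 0.08642.


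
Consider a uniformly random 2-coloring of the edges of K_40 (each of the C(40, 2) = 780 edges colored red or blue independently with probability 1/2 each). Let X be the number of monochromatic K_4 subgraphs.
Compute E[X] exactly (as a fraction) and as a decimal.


Let X = Σ_S X_S over the C(40, 4) = 91390 subsets S of size 4, where X_S = 1 if the K_4 on S is monochromatic.
For a fixed S, the K_4 on S has C(4, 2) = 6 edges. P[all 6 edges red] = (1/2)^6, and likewise for blue, so P[monochromatic] = 2·(1/2)^6 = 2^{1 − 6} = 1/32.
Summing: E[X] = C(40, 4) · 2^{1 − 6} = 91390 · 1/32 = 45695/16.
Numerically: E[X] ≈ 2855.937500.

E[X] = C(40,4)·2^(1−C(4,2)) = 45695/16 ≈ 2855.937500.


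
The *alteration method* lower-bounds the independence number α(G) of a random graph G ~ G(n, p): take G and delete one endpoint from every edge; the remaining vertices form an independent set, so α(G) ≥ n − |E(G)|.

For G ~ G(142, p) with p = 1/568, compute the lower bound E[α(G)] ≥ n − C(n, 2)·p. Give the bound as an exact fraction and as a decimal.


E[|E(G)|] = C(142, 2)·p = 10011 · (1/568) = 141/8.
E[α(G)] ≥ n − E[|E(G)|] = 142 − 141/8 = 995/8.
Numerically: ≈ 124.375000.
(This is only a lower bound; the true E[α(G)] may be larger.)

E[α(G)] ≥ 995/8 ≈ 124.375000.


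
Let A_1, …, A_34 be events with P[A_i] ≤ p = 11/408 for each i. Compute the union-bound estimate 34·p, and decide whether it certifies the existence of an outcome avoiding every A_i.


Union bound: P[∪_{i=1}^{34} A_i] ≤ Σ_i P[A_i] ≤ 34·p = 34·(11/408) = 11/12.
Numerically: 11/12 ≈ 0.9167.
Is 11/12 < 1? YES.
Since P[∪ A_i] ≤ 11/12 < 1, the complement has P[∩ A_i^c] ≥ 1 − 11/12 = 1/12 > 0, so some outcome avoids every A_i.

34·p = 11/12 ≈ 0.9167; existence CERTIFIED by the union bound.


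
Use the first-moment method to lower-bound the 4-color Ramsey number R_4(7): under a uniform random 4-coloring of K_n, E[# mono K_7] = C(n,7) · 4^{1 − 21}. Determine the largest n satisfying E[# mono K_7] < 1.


We need C(n, 7) · 4^{1 − 21} < 1, i.e. C(n, 7) < 4^{21 − 1} = 1099511627776.
Check values of n near the boundary:
  n = 176: C(176, 7) = 919790691600; 919790691600 < 1099511627776? YES
  n = 177: C(177, 7) = 957664425960; 957664425960 < 1099511627776? YES
  n = 178: C(178, 7) = 996867063280; 996867063280 < 1099511627776? YES
  n = 179: C(179, 7) = 1037437234460; 1037437234460 < 1099511627776? YES
  n = 180: C(180, 7) = 1079414463600; 1079414463600 < 1099511627776? YES
  n = 181: C(181, 7) = 1122839183400; 1122839183400 < 1099511627776? NO
  n = 182: C(182, 7) = 1167752750736; 1167752750736 < 1099511627776? NO
The largest n with C(n, 7) < 1099511627776 is n = 180 (where E[X] = 67463403975/68719476736 ≈ 0.98172). Hence R_4(7) > 180, i.e. R_4(7) ≥ 181.

Largest n = 180; hence R_4(7) > 180.


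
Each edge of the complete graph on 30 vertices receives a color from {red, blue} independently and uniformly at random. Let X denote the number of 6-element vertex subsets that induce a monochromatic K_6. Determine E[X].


Let X = Σ_S X_S over the C(30, 6) = 593775 subsets S of size 6, where X_S = 1 if the K_6 on S is monochromatic.
For a fixed S, the K_6 on S has C(6, 2) = 15 edges. P[all 15 edges red] = (1/2)^15, and likewise for blue, so P[monochromatic] = 2·(1/2)^15 = 2^{1 − 15} = 1/16384.
Summing: E[X] = C(30, 6) · 2^{1 − 15} = 593775 · 1/16384 = 593775/16384.
Numerically: E[X] ≈ 36.24115.

E[X] = C(30,6)·2^(1−C(6,2)) = 593775/16384 ≈ 36.24115.


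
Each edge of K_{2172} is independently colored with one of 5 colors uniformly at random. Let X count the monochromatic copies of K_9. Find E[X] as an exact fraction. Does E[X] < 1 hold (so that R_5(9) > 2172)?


E[X] = C(2172, 9) · 5^{1 − 36} = 2915866900084148060642020 · 5^{−35} = 2915866900084148060642020/2910383045673370361328125.
As a reduced fraction: E[X] = 583173380016829612128404/582076609134674072265625 ≈ 1.0018842.
Is E[X] < 1? NO.
Since E[X] ≥ 1, the first-moment bound is inconclusive at n = 2172; it does NOT by itself certify R_5(9) > 2172.

E[X] = 583173380016829612128404/582076609134674072265625 ≈ 1.0018842; E[X] ≥ 1; first-moment method inconclusive here.


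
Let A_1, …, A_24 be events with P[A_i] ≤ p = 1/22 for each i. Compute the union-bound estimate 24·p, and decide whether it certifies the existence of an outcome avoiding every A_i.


Union bound: P[∪_{i=1}^{24} A_i] ≤ Σ_i P[A_i] ≤ 24·p = 24·(1/22) = 12/11.
Numerically: 12/11 ≈ 1.0909091.
Is 12/11 < 1? NO.
Since the bound 12/11 is ≥ 1, the union bound is uninformative here; it does NOT by itself certify existence.

24·p = 12/11 ≈ 1.0909091; existence NOT certified by the union bound.


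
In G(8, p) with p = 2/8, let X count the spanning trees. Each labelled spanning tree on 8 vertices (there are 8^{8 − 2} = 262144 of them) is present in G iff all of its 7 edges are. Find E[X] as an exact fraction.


K_8 has 8^{8 − 2} = 262144 labelled spanning trees.
For each such spanning tree H, let X_H = 1 if all 7 edges of H are present in G. Then P[X_H = 1] = p^{7} = (1/4)^{7} = 1/16384.
Summing the indicators: E[X] = Σ_H E[X_H] = 262144 · p^{7} = 262144 · 1/16384 = 16.
Numerically: E[X] ≈ 16.

E[X] = 262144 · (1/4)^{7} = 16 ≈ 16.


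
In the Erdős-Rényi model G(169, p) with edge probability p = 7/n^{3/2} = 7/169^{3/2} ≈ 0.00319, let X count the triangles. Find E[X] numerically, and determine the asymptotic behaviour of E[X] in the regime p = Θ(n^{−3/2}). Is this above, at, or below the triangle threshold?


Number of potential triangles: C(169, 3) = 790244.
Each occurs with probability p³ ≈ (0.00319)³ ≈ 3.23448e-08.
By linearity: E[X] = C(169, 3)·p³ ≈ 790244 · 3.23448e-08 ≈ 0.026.
Since α = 3/2 > 1, p = c/n^{3/2} = o(1/n) is below the triangle threshold p ~ 1/n. Asymptotically E[X] ~ (c³/6)·n^{3(1−α)} = (7³/6)·n^{-1.5} → 0, so by Markov's inequality G has no triangles w.h.p.

E[X] ≈ 0.026; in regime p = Θ(1/n^{3/2}) E[X] tends to 0 (below the triangle threshold p ~ 1/n).


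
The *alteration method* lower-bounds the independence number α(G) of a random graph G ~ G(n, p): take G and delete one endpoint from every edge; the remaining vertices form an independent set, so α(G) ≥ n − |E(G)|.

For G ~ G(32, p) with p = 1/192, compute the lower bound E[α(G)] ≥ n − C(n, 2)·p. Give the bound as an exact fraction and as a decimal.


E[|E(G)|] = C(32, 2)·p = 496 · (1/192) = 31/12.
E[α(G)] ≥ n − E[|E(G)|] = 32 − 31/12 = 353/12.
Numerically: ≈ 29.417.
(This is only a lower bound; the true E[α(G)] may be larger.)

E[α(G)] ≥ 353/12 ≈ 29.417.


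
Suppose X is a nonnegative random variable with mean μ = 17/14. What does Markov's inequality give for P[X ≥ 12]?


μ = E[X] = 17/14, a = 12.
Markov: P[X ≥ 12] ≤ μ/a = (17/14)/12 = 17/168.
Numerically: ≈ 0.101190.
(Since a = 12 > μ = 1.214286, the bound 17/168 is < 1 and informative.)

P[X ≥ 12] ≤ 17/168 ≈ 0.101190.


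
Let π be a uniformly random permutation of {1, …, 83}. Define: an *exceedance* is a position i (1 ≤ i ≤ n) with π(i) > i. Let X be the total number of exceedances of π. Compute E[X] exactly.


Write X = Σ_{i=1}^{83} X_i, where X_i = 1_{π(i) > i}.
For each fixed i, π(i) is uniform over {1, …, 83} (marginal of a uniform permutation), so P[π(i) > i] = (n − i)/n. Summing: Σ_{i=1}^{83} (n − i)/n = (0 + 1 + … + 82)/83 = 83(83 − 1)/(2·83) = (83 − 1)/2.
Hence E[X] = Σ_{i=1}^{83} (83 − i)/83 = 41 ≈ 41.000000.

E[X] = 41 = 41.000000.


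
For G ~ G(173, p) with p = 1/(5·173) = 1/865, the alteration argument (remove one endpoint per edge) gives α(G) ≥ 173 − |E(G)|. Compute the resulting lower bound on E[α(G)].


E[|E(G)|] = C(173, 2)·p = 14878 · (1/865) = 86/5.
E[α(G)] ≥ n − E[|E(G)|] = 173 − 86/5 = 779/5.
Numerically: ≈ 155.80000.
(This is only a lower bound; the true E[α(G)] may be larger.)

E[α(G)] ≥ 779/5 ≈ 155.80000.


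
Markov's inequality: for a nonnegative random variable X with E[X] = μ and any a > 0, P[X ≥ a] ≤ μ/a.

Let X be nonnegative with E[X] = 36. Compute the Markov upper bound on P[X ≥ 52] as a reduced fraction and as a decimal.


μ = E[X] = 36, a = 52.
Markov: P[X ≥ 52] ≤ μ/a = (36)/52 = 9/13.
Numerically: ≈ 0.6923.
(Since a = 52 > μ = 36.0000, the bound 9/13 is < 1 and informative.)

P[X ≥ 52] ≤ 9/13 ≈ 0.6923.


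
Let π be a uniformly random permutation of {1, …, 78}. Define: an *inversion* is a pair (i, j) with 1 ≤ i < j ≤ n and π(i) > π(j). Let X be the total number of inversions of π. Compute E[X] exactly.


Write X = Σ X_I over the C(78, 2) = 3003 pairs i < j, with X_I the indicator of one inversion.
There are 3003 indicators.
For each fixed pair i < j, the values π(i) and π(j) are two distinct elements of {1, …, 78} in uniformly random order; by symmetry P[π(i) > π(j)] = 1/2.
By linearity: E[X] = 3003 · (1/2) = C(78, 2) · (1/2) = 3003/2 = 3003/2 ≈ 1501.500000.

E[X] = 3003/2 = 1501.500000.


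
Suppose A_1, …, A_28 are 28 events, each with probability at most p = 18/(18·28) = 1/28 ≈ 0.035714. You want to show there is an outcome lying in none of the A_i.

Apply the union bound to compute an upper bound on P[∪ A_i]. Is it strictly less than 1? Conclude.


Union bound: P[∪_{i=1}^{28} A_i] ≤ Σ_i P[A_i] ≤ 28·p = 28·(1/28) = 1.
Numerically: 1 ≈ 1.000000.
Is 1 < 1? NO.
Since the bound 1 is ≥ 1, the union bound is uninformative here; it does NOT by itself certify existence.

28·p = 1 ≈ 1.000000; existence NOT certified by the union bound.


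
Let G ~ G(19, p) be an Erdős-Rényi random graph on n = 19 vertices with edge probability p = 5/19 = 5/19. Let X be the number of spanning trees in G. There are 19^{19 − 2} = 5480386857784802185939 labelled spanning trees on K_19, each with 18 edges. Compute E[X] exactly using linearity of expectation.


K_19 has 19^{19 − 2} = 5480386857784802185939 labelled spanning trees.
For each such spanning tree H, let X_H = 1 if all 18 edges of H are present in G. Then P[X_H = 1] = p^{18} = (5/19)^{18} = 3814697265625/104127350297911241532841.
Summing the indicators: E[X] = Σ_H E[X_H] = 5480386857784802185939 · p^{18} = 5480386857784802185939 · 3814697265625/104127350297911241532841 = 3814697265625/19.
Numerically: E[X] ≈ 2.0077e+11.

E[X] = 5480386857784802185939 · (5/19)^{18} = 3814697265625/19 ≈ 2.0077e+11.


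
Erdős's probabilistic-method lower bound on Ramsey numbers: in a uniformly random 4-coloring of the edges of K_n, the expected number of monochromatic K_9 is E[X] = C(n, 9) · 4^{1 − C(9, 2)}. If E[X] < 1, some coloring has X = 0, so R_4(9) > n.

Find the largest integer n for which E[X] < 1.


We need C(n, 9) · 4^{1 − 36} < 1, i.e. C(n, 9) < 4^{36 − 1} = 1180591620717411303424.
Check values of n near the boundary:
  n = 911: C(911, 9) = 1144686900492291197405; 1144686900492291197405 < 1180591620717411303424? YES
  n = 912: C(912, 9) = 1156095740032081475120; 1156095740032081475120 < 1180591620717411303424? YES
  n = 913: C(913, 9) = 1167605542753639808390; 1167605542753639808390 < 1180591620717411303424? YES
  n = 914: C(914, 9) = 1179217089587653905932; 1179217089587653905932 < 1180591620717411303424? YES
  n = 915: C(915, 9) = 1190931166636537885130; 1190931166636537885130 < 1180591620717411303424? NO
The largest n with C(n, 9) < 1180591620717411303424 is n = 914 (where E[X] = 294804272396913476483/295147905179352825856 ≈ 0.99884). Hence R_4(9) > 914, i.e. R_4(9) ≥ 915.

Largest n = 914; hence R_4(9) > 914.


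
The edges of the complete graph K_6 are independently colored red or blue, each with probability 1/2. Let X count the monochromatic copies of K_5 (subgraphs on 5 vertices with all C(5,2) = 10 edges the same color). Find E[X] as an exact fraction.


Let X = Σ_S X_S over the C(6, 5) = 6 subsets S of size 5, where X_S = 1 if the K_5 on S is monochromatic.
For a fixed S, the K_5 on S has C(5, 2) = 10 edges. P[all 10 edges red] = (1/2)^10, and likewise for blue, so P[monochromatic] = 2·(1/2)^10 = 2^{1 − 10} = 1/512.
By linearity of expectation: E[X] = C(6, 5) · 2^{1 − 10} = 6 · 1/512 = 3/256.
Numerically: E[X] ≈ 0.0117.

E[X] = C(6,5)·2^(1−C(5,2)) = 3/256 ≈ 0.0117.


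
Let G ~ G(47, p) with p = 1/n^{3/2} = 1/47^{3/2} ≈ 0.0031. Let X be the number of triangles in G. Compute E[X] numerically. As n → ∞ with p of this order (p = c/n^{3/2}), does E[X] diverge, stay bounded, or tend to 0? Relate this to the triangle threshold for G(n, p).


Number of potential triangles: C(47, 3) = 16215.
Each occurs with probability p³ ≈ (0.0031)³ ≈ 2.98923e-08.
By linearity: E[X] = C(47, 3)·p³ ≈ 16215 · 2.98923e-08 ≈ 0.000.
Since α = 3/2 > 1, p = c/n^{3/2} = o(1/n) is below the triangle threshold p ~ 1/n. Asymptotically E[X] ~ (c³/6)·n^{3(1−α)} = (1³/6)·n^{-1.5} → 0, so by Markov's inequality G has no triangles w.h.p.

E[X] ≈ 0.000; in regime p = Θ(1/n^{3/2}) E[X] tends to 0 (below the triangle threshold p ~ 1/n).


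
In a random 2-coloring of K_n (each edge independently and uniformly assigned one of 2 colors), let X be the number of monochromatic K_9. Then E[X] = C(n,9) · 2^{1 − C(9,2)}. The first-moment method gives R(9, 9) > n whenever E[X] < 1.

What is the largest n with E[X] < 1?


We need C(n, 9) · 2^{1 − 36} < 1, i.e. C(n, 9) < 2^{36 − 1} = 34359738368.
Check values of n near the boundary:
  n = 59: C(59, 9) = 12565671261; 12565671261 < 34359738368? YES
  n = 60: C(60, 9) = 14783142660; 14783142660 < 34359738368? YES
  n = 61: C(61, 9) = 17341763505; 17341763505 < 34359738368? YES
  n = 62: C(62, 9) = 20286591270; 20286591270 < 34359738368? YES
  n = 63: C(63, 9) = 23667689815; 23667689815 < 34359738368? YES
  n = 64: C(64, 9) = 27540584512; 27540584512 < 34359738368? YES
  n = 65: C(65, 9) = 31966749880; 31966749880 < 34359738368? YES
  n = 66: C(66, 9) = 37014131440; 37014131440 < 34359738368? NO
  n = 67: C(67, 9) = 42757703560; 42757703560 < 34359738368? NO
The largest n with C(n, 9) < 34359738368 is n = 65 (where E[X] = 3995843735/4294967296 ≈ 0.9304). Hence R(9, 9) > 65, i.e. R(9, 9) ≥ 66.

Largest n = 65; hence R(9, 9) > 65.


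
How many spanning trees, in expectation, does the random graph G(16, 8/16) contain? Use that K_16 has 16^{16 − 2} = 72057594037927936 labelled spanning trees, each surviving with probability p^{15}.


K_16 has 16^{16 − 2} = 72057594037927936 labelled spanning trees.
For each such spanning tree H, let X_H = 1 if all 15 edges of H are present in G. Then P[X_H = 1] = p^{15} = (1/2)^{15} = 1/32768.
Summing the indicators: E[X] = Σ_H E[X_H] = 72057594037927936 · p^{15} = 72057594037927936 · 1/32768 = 2199023255552.
Numerically: E[X] ≈ 2.19902e+12.

E[X] = 72057594037927936 · (1/2)^{15} = 2199023255552 ≈ 2.19902e+12.


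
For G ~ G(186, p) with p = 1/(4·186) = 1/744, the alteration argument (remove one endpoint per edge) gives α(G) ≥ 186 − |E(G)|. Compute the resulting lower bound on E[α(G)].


E[|E(G)|] = C(186, 2)·p = 17205 · (1/744) = 185/8.
E[α(G)] ≥ n − E[|E(G)|] = 186 − 185/8 = 1303/8.
Numerically: ≈ 162.875000.
(This is only a lower bound; the true E[α(G)] may be larger.)

E[α(G)] ≥ 1303/8 ≈ 162.875000.


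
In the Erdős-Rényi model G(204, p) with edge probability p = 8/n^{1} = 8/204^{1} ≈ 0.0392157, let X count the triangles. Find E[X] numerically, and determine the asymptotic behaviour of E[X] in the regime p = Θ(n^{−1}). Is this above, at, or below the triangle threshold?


Number of potential triangles: C(204, 3) = 1394204.
Each occurs with probability p³ ≈ (0.0392157)³ ≈ 6.03086294e-05.
By linearity: E[X] = C(204, 3)·p³ ≈ 1394204 · 6.03086294e-05 ≈ 84.082532.
Here α = 1, so p = 8/n is exactly at the triangle threshold p ~ 1/n. Asymptotically E[X] → c³/6 = 8³/6 = 256/3 ≈ 85.333333, a bounded constant. In this regime the triangle count is asymptotically Poisson(c³/6).

E[X] ≈ 84.082532; in regime p = Θ(1/n^{1}) E[X] stays bounded (at the triangle threshold p ~ 1/n).


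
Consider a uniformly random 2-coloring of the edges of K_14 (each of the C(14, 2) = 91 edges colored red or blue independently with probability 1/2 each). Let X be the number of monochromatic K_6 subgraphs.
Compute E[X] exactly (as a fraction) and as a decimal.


Let X = Σ_S X_S over the C(14, 6) = 3003 subsets S of size 6, where X_S = 1 if the K_6 on S is monochromatic.
For a fixed S, the K_6 on S has C(6, 2) = 15 edges. P[all 15 edges red] = (1/2)^15, and likewise for blue, so P[monochromatic] = 2·(1/2)^15 = 2^{1 − 15} = 1/16384.
By linearity of expectation: E[X] = C(14, 6) · 2^{1 − 15} = 3003 · 1/16384 = 3003/16384.
Numerically: E[X] ≈ 0.18329.

E[X] = C(14,6)·2^(1−C(6,2)) = 3003/16384 ≈ 0.18329.


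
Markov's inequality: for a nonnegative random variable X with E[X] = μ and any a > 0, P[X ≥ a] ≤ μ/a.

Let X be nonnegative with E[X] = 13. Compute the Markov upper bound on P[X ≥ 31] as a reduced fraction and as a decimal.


μ = E[X] = 13, a = 31.
Markov: P[X ≥ 31] ≤ μ/a = (13)/31 = 13/31.
Numerically: ≈ 0.419355.
(Since a = 31 > μ = 13.000000, the bound 13/31 is < 1 and informative.)

P[X ≥ 31] ≤ 13/31 ≈ 0.419355.


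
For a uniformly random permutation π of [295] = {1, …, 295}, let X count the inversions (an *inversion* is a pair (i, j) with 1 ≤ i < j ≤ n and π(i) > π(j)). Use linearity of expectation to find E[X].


Write X = Σ X_I over the C(295, 2) = 43365 pairs i < j, with X_I the indicator of one inversion.
There are 43365 indicators.
For each fixed pair i < j, the values π(i) and π(j) are two distinct elements of {1, …, 295} in uniformly random order; by symmetry P[π(i) > π(j)] = 1/2.
By linearity: E[X] = 43365 · (1/2) = C(295, 2) · (1/2) = 43365/2 = 43365/2 ≈ 21682.5000.

E[X] = 43365/2 = 21682.5000.


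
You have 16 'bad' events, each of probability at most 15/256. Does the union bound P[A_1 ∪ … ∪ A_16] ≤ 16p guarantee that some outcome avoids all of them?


Union bound: P[∪_{i=1}^{16} A_i] ≤ Σ_i P[A_i] ≤ 16·p = 16·(15/256) = 15/16.
Numerically: 15/16 ≈ 0.937500.
Is 15/16 < 1? YES.
Since P[∪ A_i] ≤ 15/16 < 1, the complement has P[∩ A_i^c] ≥ 1 − 15/16 = 1/16 > 0, so some outcome avoids every A_i.

16·p = 15/16 ≈ 0.937500; existence CERTIFIED by the union bound.


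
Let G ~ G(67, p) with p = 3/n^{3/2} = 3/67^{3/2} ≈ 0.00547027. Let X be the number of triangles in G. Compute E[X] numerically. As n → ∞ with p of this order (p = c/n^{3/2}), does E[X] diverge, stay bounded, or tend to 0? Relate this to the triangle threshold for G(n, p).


Number of potential triangles: C(67, 3) = 47905.
Each occurs with probability p³ ≈ (0.00547027)³ ≈ 1.63691886e-07.
By linearity: E[X] = C(67, 3)·p³ ≈ 47905 · 1.63691886e-07 ≈ 0.007842.
Since α = 3/2 > 1, p = c/n^{3/2} = o(1/n) is below the triangle threshold p ~ 1/n. Asymptotically E[X] ~ (c³/6)·n^{3(1−α)} = (3³/6)·n^{-1.5} → 0, so by Markov's inequality G has no triangles w.h.p.

E[X] ≈ 0.007842; in regime p = Θ(1/n^{3/2}) E[X] tends to 0 (below the triangle threshold p ~ 1/n).


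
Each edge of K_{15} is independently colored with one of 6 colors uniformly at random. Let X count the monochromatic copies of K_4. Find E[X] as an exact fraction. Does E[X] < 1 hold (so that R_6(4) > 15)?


E[X] = C(15, 4) · 6^{1 − 6} = 1365 · 6^{−5} = 1365/7776.
As a reduced fraction: E[X] = 455/2592 ≈ 0.175540.
Is E[X] < 1? YES.
Since E[X] < 1, there exists a 6-coloring of K_{15} with no monochromatic K_4; hence R_6(4) > 15.

E[X] = 455/2592 ≈ 0.175540; E[X] < 1, so R_6(4) > 15.


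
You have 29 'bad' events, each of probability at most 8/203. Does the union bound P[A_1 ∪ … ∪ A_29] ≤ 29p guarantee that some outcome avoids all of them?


Union bound: P[∪_{i=1}^{29} A_i] ≤ Σ_i P[A_i] ≤ 29·p = 29·(8/203) = 8/7.
Numerically: 8/7 ≈ 1.143.
Is 8/7 < 1? NO.
Since the bound 8/7 is ≥ 1, the union bound is uninformative here; it does NOT by itself certify existence.

29·p = 8/7 ≈ 1.143; existence NOT certified by the union bound.


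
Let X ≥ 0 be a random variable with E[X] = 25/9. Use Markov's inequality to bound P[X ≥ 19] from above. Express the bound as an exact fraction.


μ = E[X] = 25/9, a = 19.
Markov: P[X ≥ 19] ≤ μ/a = (25/9)/19 = 25/171.
Numerically: ≈ 0.146.
(Since a = 19 > μ = 2.778, the bound 25/171 is < 1 and informative.)

P[X ≥ 19] ≤ 25/171 ≈ 0.146.


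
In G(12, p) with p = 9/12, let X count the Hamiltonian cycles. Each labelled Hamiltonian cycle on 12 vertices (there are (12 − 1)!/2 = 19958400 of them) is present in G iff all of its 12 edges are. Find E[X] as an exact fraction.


K_12 has (12 − 1)!/2 = 19958400 labelled Hamiltonian cycles.
For each such Hamiltonian cycle H, let X_H = 1 if all 12 edges of H are present in G. Then P[X_H = 1] = p^{12} = (3/4)^{12} = 531441/16777216.
Summing the indicators: E[X] = Σ_H E[X_H] = 19958400 · p^{12} = 19958400 · 531441/16777216 = 82864937925/131072.
Numerically: E[X] ≈ 6.322e+05.

E[X] = 19958400 · (3/4)^{12} = 82864937925/131072 ≈ 6.322e+05.


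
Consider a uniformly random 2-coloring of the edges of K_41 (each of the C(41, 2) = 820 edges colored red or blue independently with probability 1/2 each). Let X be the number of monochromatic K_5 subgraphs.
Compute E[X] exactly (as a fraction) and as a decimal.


Let X = Σ_S X_S over the C(41, 5) = 749398 subsets S of size 5, where X_S = 1 if the K_5 on S is monochromatic.
For a fixed S, the K_5 on S has C(5, 2) = 10 edges. P[all 10 edges red] = (1/2)^10, and likewise for blue, so P[monochromatic] = 2·(1/2)^10 = 2^{1 − 10} = 1/512.
Summing: E[X] = C(41, 5) · 2^{1 − 10} = 749398 · 1/512 = 374699/256.
Numerically: E[X] ≈ 1463.668.

E[X] = C(41,5)·2^(1−C(5,2)) = 374699/256 ≈ 1463.668.


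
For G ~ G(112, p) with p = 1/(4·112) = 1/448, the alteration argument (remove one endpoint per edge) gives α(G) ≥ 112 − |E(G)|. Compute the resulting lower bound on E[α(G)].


E[|E(G)|] = C(112, 2)·p = 6216 · (1/448) = 111/8.
E[α(G)] ≥ n − E[|E(G)|] = 112 − 111/8 = 785/8.
Numerically: ≈ 98.1250.
(This is only a lower bound; the true E[α(G)] may be larger.)

E[α(G)] ≥ 785/8 ≈ 98.1250.


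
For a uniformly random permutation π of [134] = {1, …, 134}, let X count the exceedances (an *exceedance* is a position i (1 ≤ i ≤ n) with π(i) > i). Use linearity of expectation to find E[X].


Write X = Σ_{i=1}^{134} X_i, where X_i = 1_{π(i) > i}.
For each fixed i, π(i) is uniform over {1, …, 134} (marginal of a uniform permutation), so P[π(i) > i] = (n − i)/n. Summing: Σ_{i=1}^{134} (n − i)/n = (0 + 1 + … + 133)/134 = 134(134 − 1)/(2·134) = (134 − 1)/2.
Hence E[X] = Σ_{i=1}^{134} (134 − i)/134 = 133/2 ≈ 66.50000.

E[X] = 133/2 = 66.50000.


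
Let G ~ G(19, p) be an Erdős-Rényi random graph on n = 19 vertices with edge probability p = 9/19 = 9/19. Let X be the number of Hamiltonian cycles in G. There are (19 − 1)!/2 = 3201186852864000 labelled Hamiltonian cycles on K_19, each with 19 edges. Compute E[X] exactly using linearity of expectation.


K_19 has (19 − 1)!/2 = 3201186852864000 labelled Hamiltonian cycles.
For each such Hamiltonian cycle H, let X_H = 1 if all 19 edges of H are present in G. Then P[X_H = 1] = p^{19} = (9/19)^{19} = 1350851717672992089/1978419655660313589123979.
By linearity: E[X] = Σ_H E[X_H] = 3201186852864000 · p^{19} = 3201186852864000 · 1350851717672992089/1978419655660313589123979 = 4324328758783534194876278992896000/1978419655660313589123979.
Numerically: E[X] ≈ 2.186e+09.

E[X] = 3201186852864000 · (9/19)^{19} = 4324328758783534194876278992896000/1978419655660313589123979 ≈ 2.186e+09.


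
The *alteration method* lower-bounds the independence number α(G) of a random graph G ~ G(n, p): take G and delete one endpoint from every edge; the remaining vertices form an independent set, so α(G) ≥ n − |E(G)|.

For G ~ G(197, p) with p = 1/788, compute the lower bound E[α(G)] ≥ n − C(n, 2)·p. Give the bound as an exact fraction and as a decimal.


E[|E(G)|] = C(197, 2)·p = 19306 · (1/788) = 49/2.
E[α(G)] ≥ n − E[|E(G)|] = 197 − 49/2 = 345/2.
Numerically: ≈ 172.5000.
(This is only a lower bound; the true E[α(G)] may be larger.)

E[α(G)] ≥ 345/2 ≈ 172.5000.


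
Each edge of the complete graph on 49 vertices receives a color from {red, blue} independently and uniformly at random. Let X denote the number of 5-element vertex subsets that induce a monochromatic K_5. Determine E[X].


Let X = Σ_S X_S over the C(49, 5) = 1906884 subsets S of size 5, where X_S = 1 if the K_5 on S is monochromatic.
For a fixed S, the K_5 on S has C(5, 2) = 10 edges. P[all 10 edges red] = (1/2)^10, and likewise for blue, so P[monochromatic] = 2·(1/2)^10 = 2^{1 − 10} = 1/512.
By linearity of expectation: E[X] = C(49, 5) · 2^{1 − 10} = 1906884 · 1/512 = 476721/128.
Numerically: E[X] ≈ 3724.383.

E[X] = C(49,5)·2^(1−C(5,2)) = 476721/128 ≈ 3724.383.


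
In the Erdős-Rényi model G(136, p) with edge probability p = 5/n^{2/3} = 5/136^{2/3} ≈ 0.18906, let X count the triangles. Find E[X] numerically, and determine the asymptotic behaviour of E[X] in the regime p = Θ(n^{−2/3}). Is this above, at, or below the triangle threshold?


Number of potential triangles: C(136, 3) = 410040.
Each occurs with probability p³ ≈ (0.18906)³ ≈ 6.7582180e-03.
By linearity: E[X] = C(136, 3)·p³ ≈ 410040 · 6.7582180e-03 ≈ 2771.13971.
Since α = 2/3 < 1, p = c/n^{2/3} ≫ 1/n is above the triangle threshold p ~ 1/n. Asymptotically E[X] ~ (c³/6)·n^{3(1−α)} = (5³/6)·n^{1} → ∞; triangles are abundant w.h.p.

E[X] ≈ 2771.13971; in regime p = Θ(1/n^{2/3}) E[X] diverges (above the triangle threshold p ~ 1/n).


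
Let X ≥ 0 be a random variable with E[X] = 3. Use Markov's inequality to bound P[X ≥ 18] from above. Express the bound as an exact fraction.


μ = E[X] = 3, a = 18.
Markov: P[X ≥ 18] ≤ μ/a = (3)/18 = 1/6.
Numerically: ≈ 0.166667.
(Since a = 18 > μ = 3.000000, the bound 1/6 is < 1 and informative.)

P[X ≥ 18] ≤ 1/6 ≈ 0.166667.


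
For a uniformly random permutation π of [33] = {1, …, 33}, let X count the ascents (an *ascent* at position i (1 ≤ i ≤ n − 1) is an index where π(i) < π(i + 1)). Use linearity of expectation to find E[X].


Write X = Σ X_I over i = 1, …, 32, with X_I the indicator of one ascent.
There are 32 indicators.
For each fixed i, the pair (π(i), π(i+1)) is a uniformly random ordered pair of distinct values from {1, …, 33}; by symmetry P[π(i) < π(i+1)] = 1/2.
By linearity: E[X] = 32 · (1/2) = (33 − 1) · (1/2) = 16 ≈ 16.00000.

E[X] = 16 = 16.00000.


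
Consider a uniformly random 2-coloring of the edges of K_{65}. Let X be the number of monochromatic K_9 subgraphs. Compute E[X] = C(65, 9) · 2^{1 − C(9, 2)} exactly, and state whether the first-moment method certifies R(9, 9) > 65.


E[X] = C(65, 9) · 2^{1 − 36} = 31966749880 · 2^{−35} = 31966749880/34359738368.
As a reduced fraction: E[X] = 3995843735/4294967296 ≈ 0.930355.
Is E[X] < 1? YES.
Since E[X] < 1, there exists a 2-coloring of K_{65} with no monochromatic K_9; hence R(9, 9) > 65.

E[X] = 3995843735/4294967296 ≈ 0.930355; E[X] < 1, so R(9, 9) > 65.


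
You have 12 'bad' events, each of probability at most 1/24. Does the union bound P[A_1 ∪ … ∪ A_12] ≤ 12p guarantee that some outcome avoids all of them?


Union bound: P[∪_{i=1}^{12} A_i] ≤ Σ_i P[A_i] ≤ 12·p = 12·(1/24) = 1/2.
Numerically: 1/2 ≈ 0.50000.
Is 1/2 < 1? YES.
Since P[∪ A_i] ≤ 1/2 < 1, the complement has P[∩ A_i^c] ≥ 1 − 1/2 = 1/2 > 0, so some outcome avoids every A_i.

12·p = 1/2 ≈ 0.50000; existence CERTIFIED by the union bound.


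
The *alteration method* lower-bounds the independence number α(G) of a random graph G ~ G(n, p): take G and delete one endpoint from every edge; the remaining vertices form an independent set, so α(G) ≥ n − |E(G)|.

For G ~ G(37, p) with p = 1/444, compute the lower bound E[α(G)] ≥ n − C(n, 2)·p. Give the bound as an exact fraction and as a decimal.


E[|E(G)|] = C(37, 2)·p = 666 · (1/444) = 3/2.
E[α(G)] ≥ n − E[|E(G)|] = 37 − 3/2 = 71/2.
Numerically: ≈ 35.5000.
(This is only a lower bound; the true E[α(G)] may be larger.)

E[α(G)] ≥ 71/2 ≈ 35.5000.


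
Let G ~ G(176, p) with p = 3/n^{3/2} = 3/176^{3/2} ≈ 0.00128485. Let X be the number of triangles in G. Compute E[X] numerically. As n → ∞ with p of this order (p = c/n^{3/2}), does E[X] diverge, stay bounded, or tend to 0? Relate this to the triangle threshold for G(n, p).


Number of potential triangles: C(176, 3) = 893200.
Each occurs with probability p³ ≈ (0.00128485)³ ≈ 2.12107858e-09.
By linearity: E[X] = C(176, 3)·p³ ≈ 893200 · 2.12107858e-09 ≈ 0.001895.
Since α = 3/2 > 1, p = c/n^{3/2} = o(1/n) is below the triangle threshold p ~ 1/n. Asymptotically E[X] ~ (c³/6)·n^{3(1−α)} = (3³/6)·n^{-1.5} → 0, so by Markov's inequality G has no triangles w.h.p.

E[X] ≈ 0.001895; in regime p = Θ(1/n^{3/2}) E[X] tends to 0 (below the triangle threshold p ~ 1/n).


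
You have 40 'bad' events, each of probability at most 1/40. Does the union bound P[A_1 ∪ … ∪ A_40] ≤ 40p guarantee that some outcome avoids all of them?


Union bound: P[∪_{i=1}^{40} A_i] ≤ Σ_i P[A_i] ≤ 40·p = 40·(1/40) = 1.
Numerically: 1 ≈ 1.0000000.
Is 1 < 1? NO.
Since the bound 1 is ≥ 1, the union bound is uninformative here; it does NOT by itself certify existence.

40·p = 1 ≈ 1.0000000; existence NOT certified by the union bound.


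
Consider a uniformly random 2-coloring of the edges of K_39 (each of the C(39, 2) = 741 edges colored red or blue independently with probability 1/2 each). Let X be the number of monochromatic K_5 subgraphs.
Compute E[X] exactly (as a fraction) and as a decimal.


Let X = Σ_S X_S over the C(39, 5) = 575757 subsets S of size 5, where X_S = 1 if the K_5 on S is monochromatic.
For a fixed S, the K_5 on S has C(5, 2) = 10 edges. P[all 10 edges red] = (1/2)^10, and likewise for blue, so P[monochromatic] = 2·(1/2)^10 = 2^{1 − 10} = 1/512.
By linearity of expectation: E[X] = C(39, 5) · 2^{1 − 10} = 575757 · 1/512 = 575757/512.
Numerically: E[X] ≈ 1124.525.

E[X] = C(39,5)·2^(1−C(5,2)) = 575757/512 ≈ 1124.525.


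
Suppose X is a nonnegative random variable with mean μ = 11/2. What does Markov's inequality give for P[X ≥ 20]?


μ = E[X] = 11/2, a = 20.
Markov: P[X ≥ 20] ≤ μ/a = (11/2)/20 = 11/40.
Numerically: ≈ 0.27500.
(Since a = 20 > μ = 5.50000, the bound 11/40 is < 1 and informative.)

P[X ≥ 20] ≤ 11/40 ≈ 0.27500.


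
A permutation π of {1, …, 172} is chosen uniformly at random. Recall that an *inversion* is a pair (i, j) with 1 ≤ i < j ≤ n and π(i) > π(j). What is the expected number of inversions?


Write X = Σ X_I over the C(172, 2) = 14706 pairs i < j, with X_I the indicator of one inversion.
There are 14706 indicators.
For each fixed pair i < j, the values π(i) and π(j) are two distinct elements of {1, …, 172} in uniformly random order; by symmetry P[π(i) > π(j)] = 1/2.
By linearity: E[X] = 14706 · (1/2) = C(172, 2) · (1/2) = 14706/2 = 7353 ≈ 7353.00000.

E[X] = 7353 = 7353.00000.


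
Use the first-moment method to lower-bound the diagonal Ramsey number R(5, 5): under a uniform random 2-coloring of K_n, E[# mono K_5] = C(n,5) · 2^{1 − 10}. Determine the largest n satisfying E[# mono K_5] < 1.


We need C(n, 5) · 2^{1 − 10} < 1, i.e. C(n, 5) < 2^{10 − 1} = 512.
Check values of n near the boundary:
  n = 9: C(9, 5) = 126; 126 < 512? YES
  n = 10: C(10, 5) = 252; 252 < 512? YES
  n = 11: C(11, 5) = 462; 462 < 512? YES
  n = 12: C(12, 5) = 792; 792 < 512? NO
The largest n with C(n, 5) < 512 is n = 11 (where E[X] = 231/256 ≈ 0.9023438). Hence R(5, 5) > 11, i.e. R(5, 5) ≥ 12.

Largest n = 11; hence R(5, 5) > 11.


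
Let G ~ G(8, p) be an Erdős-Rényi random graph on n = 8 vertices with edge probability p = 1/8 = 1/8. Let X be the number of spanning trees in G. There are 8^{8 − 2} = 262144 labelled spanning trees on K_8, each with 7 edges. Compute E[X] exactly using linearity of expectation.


K_8 has 8^{8 − 2} = 262144 labelled spanning trees.
For each such spanning tree H, let X_H = 1 if all 7 edges of H are present in G. Then P[X_H = 1] = p^{7} = (1/8)^{7} = 1/2097152.
Summing the indicators: E[X] = Σ_H E[X_H] = 262144 · p^{7} = 262144 · 1/2097152 = 1/8.
Numerically: E[X] ≈ 0.125.

E[X] = 262144 · (1/8)^{7} = 1/8 ≈ 0.125.


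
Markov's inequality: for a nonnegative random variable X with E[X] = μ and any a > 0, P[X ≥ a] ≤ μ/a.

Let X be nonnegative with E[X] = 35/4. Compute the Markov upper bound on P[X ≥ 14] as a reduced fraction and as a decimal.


μ = E[X] = 35/4, a = 14.
Markov: P[X ≥ 14] ≤ μ/a = (35/4)/14 = 5/8.
Numerically: ≈ 0.625.
(Since a = 14 > μ = 8.750, the bound 5/8 is < 1 and informative.)

P[X ≥ 14] ≤ 5/8 ≈ 0.625.
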